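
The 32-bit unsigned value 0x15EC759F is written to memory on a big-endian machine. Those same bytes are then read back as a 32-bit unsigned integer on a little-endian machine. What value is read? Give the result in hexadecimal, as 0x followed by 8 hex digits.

0x9F75EC15

Stored big-endian, the bytes at ascending addresses are 15 EC 75 9F.
Read back as little-endian, the first byte is least significant, giving 0x9F75EC15.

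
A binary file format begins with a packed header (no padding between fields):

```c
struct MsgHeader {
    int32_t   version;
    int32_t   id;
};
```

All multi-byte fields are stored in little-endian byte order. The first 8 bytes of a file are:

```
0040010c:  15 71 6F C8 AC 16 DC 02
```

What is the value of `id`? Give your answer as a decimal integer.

`id` follows `version` (4 bytes), so it starts at byte offset 4 and occupies 4 bytes.
Bytes at offsets 4..7: AC 16 DC 02.
Little-endian stores the least-significant byte at the lowest address.
Reassemble most-significant byte first: 02 DC 16 AC → 0x02DC16AC.
0x02DC16AC = 47978156.

47978156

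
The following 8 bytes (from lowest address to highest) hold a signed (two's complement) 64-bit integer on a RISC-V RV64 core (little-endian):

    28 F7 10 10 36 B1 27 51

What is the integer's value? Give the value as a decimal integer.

Little-endian stores the least-significant byte at the lowest address.
Reassemble most-significant byte first: 51 27 B1 36 10 10 F7 28 → 0x5127B1361010F728.
0x5127B1361010F728 = 5847837486919776040.

5847837486919776040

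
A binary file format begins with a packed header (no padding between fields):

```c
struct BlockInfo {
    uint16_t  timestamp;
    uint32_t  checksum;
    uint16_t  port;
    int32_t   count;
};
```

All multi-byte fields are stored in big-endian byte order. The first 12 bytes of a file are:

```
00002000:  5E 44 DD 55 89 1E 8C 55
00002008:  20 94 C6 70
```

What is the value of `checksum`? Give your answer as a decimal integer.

3713370398

`checksum` follows `timestamp` (2 bytes), so it starts at byte offset 2 and occupies 4 bytes.
Bytes at offsets 2..5: DD 55 89 1E.
Big-endian: lowest address holds the most-significant byte.
The bytes are already most-significant first: 0xDD55891E.
0xDD55891E = 3713370398.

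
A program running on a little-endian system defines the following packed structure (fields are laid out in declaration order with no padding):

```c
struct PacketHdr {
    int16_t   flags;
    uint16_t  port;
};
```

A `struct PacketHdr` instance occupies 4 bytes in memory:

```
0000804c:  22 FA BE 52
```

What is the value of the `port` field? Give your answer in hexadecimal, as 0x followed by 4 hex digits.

0x52BE

`port` follows `flags` (2 bytes), so it starts at byte offset 2 and occupies 2 bytes.
Bytes at offsets 2..3: BE 52.
Little-endian stores the least-significant byte at the lowest address.
Reassemble most-significant byte first: 52 BE → 0x52BE.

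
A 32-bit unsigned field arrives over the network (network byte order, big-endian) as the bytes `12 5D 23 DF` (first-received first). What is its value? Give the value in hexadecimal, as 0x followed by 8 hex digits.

Big-endian: lowest address holds the most-significant byte.
The bytes are already most-significant first: 0x125D23DF.

0x125D23DF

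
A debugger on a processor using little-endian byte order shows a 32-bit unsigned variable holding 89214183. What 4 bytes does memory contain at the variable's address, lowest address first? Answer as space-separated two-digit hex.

E7 4C 51 05

89214183 in hexadecimal, padded to 32 bits, is 0x05514CE7.
Split into bytes (most-significant first): 05 51 4C E7.
Little-endian: lowest address holds the least-significant byte.
So at ascending addresses the bytes are E7 4C 51 05.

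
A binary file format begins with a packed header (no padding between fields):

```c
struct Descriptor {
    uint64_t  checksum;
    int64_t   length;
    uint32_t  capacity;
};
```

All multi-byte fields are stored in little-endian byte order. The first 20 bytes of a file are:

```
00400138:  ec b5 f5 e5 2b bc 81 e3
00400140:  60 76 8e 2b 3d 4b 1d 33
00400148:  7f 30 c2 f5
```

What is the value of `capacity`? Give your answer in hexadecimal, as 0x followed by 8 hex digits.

0xF5C2307F

`capacity` follows `checksum` (8 B), `length` (8 B), so it starts at offset 8 + 8 = 16 and occupies 4 bytes.
Bytes at offsets 16..19: 7F 30 C2 F5.
Little-endian stores the least-significant byte at the lowest address.
Reassemble most-significant byte first: F5 C2 30 7F → 0xF5C2307F.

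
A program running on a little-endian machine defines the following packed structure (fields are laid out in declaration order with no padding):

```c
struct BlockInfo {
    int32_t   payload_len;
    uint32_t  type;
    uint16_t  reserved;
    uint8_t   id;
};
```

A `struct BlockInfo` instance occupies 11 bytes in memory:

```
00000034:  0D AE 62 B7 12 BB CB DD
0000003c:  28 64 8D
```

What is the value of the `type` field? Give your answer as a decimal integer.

3721116434

`type` follows `payload_len` (4 bytes), so it starts at byte offset 4 and occupies 4 bytes.
Bytes at offsets 4..7: 12 BB CB DD.
Little-endian stores the least-significant byte at the lowest address.
Reassemble most-significant byte first: DD CB BB 12 → 0xDDCBBB12.
0xDDCBBB12 = 3721116434.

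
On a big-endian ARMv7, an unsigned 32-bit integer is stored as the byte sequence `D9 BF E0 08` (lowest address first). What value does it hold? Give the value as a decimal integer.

3653230600

Big-endian: lowest address holds the most-significant byte.
The bytes are already most-significant first: 0xD9BFE008.
0xD9BFE008 = 3653230600.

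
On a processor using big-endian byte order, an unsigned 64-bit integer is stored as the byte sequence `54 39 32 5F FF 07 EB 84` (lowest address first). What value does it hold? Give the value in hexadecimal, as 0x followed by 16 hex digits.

0x5439325FFF07EB84

Big-endian: lowest address holds the most-significant byte.
The bytes are already most-significant first: 0x5439325FFF07EB84.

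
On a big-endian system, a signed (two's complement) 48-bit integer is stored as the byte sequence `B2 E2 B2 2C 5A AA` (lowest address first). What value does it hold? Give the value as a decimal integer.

Big-endian stores the most-significant byte at the lowest address.
The bytes are already most-significant first: 0xB2E2B22C5AAA.
Top bit is set, so as a signed 48-bit value this is 0xB2E2B22C5AAA − 2^48 = -84788255106390.

-84788255106390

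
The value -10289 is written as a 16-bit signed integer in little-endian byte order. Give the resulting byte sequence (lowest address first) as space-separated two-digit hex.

Two's complement of -10289 in 16 bits: 10289 = 0x2831; invert → 0xD7CE; add 1 → 0xD7CF.
Split into bytes (most-significant first): D7 CF.
Little-endian stores the least-significant byte at the lowest address.
So at ascending addresses the bytes are CF D7.

CF D7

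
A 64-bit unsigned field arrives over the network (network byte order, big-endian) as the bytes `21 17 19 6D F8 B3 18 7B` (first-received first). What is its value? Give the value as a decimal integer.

2384402487830583419

Big-endian: lowest address holds the most-significant byte.
The bytes are already most-significant first: 0x2117196DF8B3187B.
0x2117196DF8B3187B = 2384402487830583419.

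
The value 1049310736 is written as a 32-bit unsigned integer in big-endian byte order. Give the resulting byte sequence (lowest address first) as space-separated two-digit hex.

1049310736 in hexadecimal, padded to 32 bits, is 0x3E8B3610.
Split into bytes (most-significant first): 3E 8B 36 10.
Big-endian stores the most-significant byte at the lowest address.
So the memory order matches the most-significant-first order: 3E 8B 36 10.

3E 8B 36 10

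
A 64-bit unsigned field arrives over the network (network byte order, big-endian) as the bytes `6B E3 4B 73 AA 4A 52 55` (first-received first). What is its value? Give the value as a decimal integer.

7774140341921927765

Big-endian: lowest address holds the most-significant byte.
The bytes are already most-significant first: 0x6BE34B73AA4A5255.
0x6BE34B73AA4A5255 = 7774140341921927765.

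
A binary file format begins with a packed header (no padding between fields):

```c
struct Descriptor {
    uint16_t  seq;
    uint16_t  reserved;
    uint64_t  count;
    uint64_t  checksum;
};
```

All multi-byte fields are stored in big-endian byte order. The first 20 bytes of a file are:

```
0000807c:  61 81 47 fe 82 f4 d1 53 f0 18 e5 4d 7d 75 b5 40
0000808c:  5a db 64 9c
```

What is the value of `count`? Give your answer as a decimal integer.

9436397277688685901

`count` follows `seq` (2 B), `reserved` (2 B), so it starts at offset 2 + 2 = 4 and occupies 8 bytes.
Bytes at offsets 4..11: 82 F4 D1 53 F0 18 E5 4D.
In big-endian order the high byte comes first in memory.
The bytes are already most-significant first: 0x82F4D153F018E54D.
0x82F4D153F018E54D = 9436397277688685901.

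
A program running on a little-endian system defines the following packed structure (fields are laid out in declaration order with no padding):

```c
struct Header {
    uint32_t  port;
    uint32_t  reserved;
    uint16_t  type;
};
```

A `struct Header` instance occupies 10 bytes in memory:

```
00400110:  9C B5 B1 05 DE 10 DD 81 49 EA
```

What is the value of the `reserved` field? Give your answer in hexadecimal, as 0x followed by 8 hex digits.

0x81DD10DE

`reserved` follows `port` (4 bytes), so it starts at byte offset 4 and occupies 4 bytes.
Bytes at offsets 4..7: DE 10 DD 81.
Little-endian stores the least-significant byte at the lowest address.
Reassemble most-significant byte first: 81 DD 10 DE → 0x81DD10DE.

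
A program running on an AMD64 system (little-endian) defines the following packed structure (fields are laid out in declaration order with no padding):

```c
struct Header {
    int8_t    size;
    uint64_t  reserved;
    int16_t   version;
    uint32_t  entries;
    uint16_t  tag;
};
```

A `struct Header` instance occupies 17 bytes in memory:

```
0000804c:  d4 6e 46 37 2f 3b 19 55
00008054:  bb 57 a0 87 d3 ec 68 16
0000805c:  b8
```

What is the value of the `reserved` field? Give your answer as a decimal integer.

`reserved` follows `size` (1 byte), so it starts at byte offset 1 and occupies 8 bytes.
Bytes at offsets 1..8: 6E 46 37 2F 3B 19 55 BB.
Little-endian: lowest address holds the least-significant byte.
Reassemble most-significant byte first: BB 55 19 3B 2F 37 46 6E → 0xBB55193B2F37466E.
0xBB55193B2F37466E = 13498723200098846318.

13498723200098846318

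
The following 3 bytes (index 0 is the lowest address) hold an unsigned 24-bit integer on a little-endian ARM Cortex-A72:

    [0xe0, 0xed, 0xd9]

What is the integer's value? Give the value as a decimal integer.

Little-endian stores the least-significant byte at the lowest address.
Reassemble most-significant byte first: D9 ED E0 → 0xD9EDE0.
0xD9EDE0 = 14282208.

14282208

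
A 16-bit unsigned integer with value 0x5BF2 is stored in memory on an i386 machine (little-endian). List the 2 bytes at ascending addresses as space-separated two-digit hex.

F2 5B

Split into bytes (most-significant first): 5B F2.
Little-endian: lowest address holds the least-significant byte.
So at ascending addresses the bytes are F2 5B.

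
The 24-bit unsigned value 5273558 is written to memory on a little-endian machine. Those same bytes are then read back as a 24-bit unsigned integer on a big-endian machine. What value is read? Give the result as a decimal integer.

14055248

5273558 in 24-bit hexadecimal is 0x5077D6.
Stored little-endian, the bytes at ascending addresses are D6 77 50.
Read back as big-endian, the last byte is least significant, giving 0xD67750.
0xD67750 = 14055248.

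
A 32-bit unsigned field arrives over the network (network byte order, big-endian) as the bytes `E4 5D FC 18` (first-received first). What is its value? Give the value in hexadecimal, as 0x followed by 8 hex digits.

0xE45DFC18

In big-endian order the high byte comes first in memory.
The bytes are already most-significant first: 0xE45DFC18.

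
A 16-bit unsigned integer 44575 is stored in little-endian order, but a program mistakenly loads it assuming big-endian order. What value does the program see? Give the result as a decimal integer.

8110

44575 in 16-bit hexadecimal is 0xAE1F.
Stored little-endian, the bytes at ascending addresses are 1F AE.
Read back as big-endian, the last byte is least significant, giving 0x1FAE.
0x1FAE = 8110.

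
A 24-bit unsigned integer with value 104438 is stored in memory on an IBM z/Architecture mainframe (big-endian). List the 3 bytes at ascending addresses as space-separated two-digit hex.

01 97 F6

104438 in hexadecimal, padded to 24 bits, is 0x0197F6.
Split into bytes (most-significant first): 01 97 F6.
In big-endian order the high byte comes first in memory.
So the memory order matches the most-significant-first order: 01 97 F6.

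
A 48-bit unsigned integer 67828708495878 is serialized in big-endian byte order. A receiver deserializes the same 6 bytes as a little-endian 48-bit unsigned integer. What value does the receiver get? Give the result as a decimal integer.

6949585989693

67828708495878 in 48-bit hexadecimal is 0x3DB09A135206.
Stored big-endian, the bytes at ascending addresses are 3D B0 9A 13 52 06.
Read back as little-endian, the first byte is least significant, giving 0x0652139AB03D.
0x0652139AB03D = 6949585989693.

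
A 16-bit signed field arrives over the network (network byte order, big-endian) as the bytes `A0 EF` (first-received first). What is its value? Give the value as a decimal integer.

Big-endian: lowest address holds the most-significant byte.
The bytes are already most-significant first: 0xA0EF.
Top bit is set, so as a signed 16-bit value this is 0xA0EF − 2^16 = -24337.

-24337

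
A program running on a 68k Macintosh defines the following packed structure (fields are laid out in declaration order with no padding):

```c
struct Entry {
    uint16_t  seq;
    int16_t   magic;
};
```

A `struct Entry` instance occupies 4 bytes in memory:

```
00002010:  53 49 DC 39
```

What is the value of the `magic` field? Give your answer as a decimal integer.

`magic` follows `seq` (2 bytes), so it starts at byte offset 2 and occupies 2 bytes.
Bytes at offsets 2..3: DC 39.
In big-endian order the high byte comes first in memory.
The bytes are already most-significant first: 0xDC39.
Top bit is set, so as a signed 16-bit value this is 0xDC39 − 2^16 = -9159.

-9159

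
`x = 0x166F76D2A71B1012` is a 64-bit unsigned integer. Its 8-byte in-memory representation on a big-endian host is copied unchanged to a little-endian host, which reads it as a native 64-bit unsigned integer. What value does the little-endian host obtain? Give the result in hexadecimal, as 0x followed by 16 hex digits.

0x12101BA7D2766F16

Stored big-endian, the bytes at ascending addresses are 16 6F 76 D2 A7 1B 10 12.
Read back as little-endian, the first byte is least significant, giving 0x12101BA7D2766F16.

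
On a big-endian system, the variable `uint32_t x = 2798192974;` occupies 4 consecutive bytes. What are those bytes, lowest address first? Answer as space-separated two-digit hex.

A6 C9 09 4E

2798192974 in hexadecimal, padded to 32 bits, is 0xA6C9094E.
Split into bytes (most-significant first): A6 C9 09 4E.
Big-endian: lowest address holds the most-significant byte.
So the memory order matches the most-significant-first order: A6 C9 09 4E.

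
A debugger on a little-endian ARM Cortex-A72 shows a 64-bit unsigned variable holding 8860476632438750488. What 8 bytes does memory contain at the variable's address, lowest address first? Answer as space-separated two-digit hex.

18 3D 29 69 8D BC F6 7A

8860476632438750488 in hexadecimal, padded to 64 bits, is 0x7AF6BC8D69293D18.
Split into bytes (most-significant first): 7A F6 BC 8D 69 29 3D 18.
Little-endian stores the least-significant byte at the lowest address.
So at ascending addresses the bytes are 18 3D 29 69 8D BC F6 7A.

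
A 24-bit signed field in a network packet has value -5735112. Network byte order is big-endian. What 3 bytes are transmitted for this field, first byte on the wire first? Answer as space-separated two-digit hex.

Two's complement of -5735112 in 24 bits: 5735112 = 0x5782C8; invert → 0xA87D37; add 1 → 0xA87D38.
Split into bytes (most-significant first): A8 7D 38.
In big-endian order the high byte comes first in memory.
So the memory order matches the most-significant-first order: A8 7D 38.

A8 7D 38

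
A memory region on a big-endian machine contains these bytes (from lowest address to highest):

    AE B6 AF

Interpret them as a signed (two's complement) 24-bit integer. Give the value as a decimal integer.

-5327185

Big-endian stores the most-significant byte at the lowest address.
The bytes are already most-significant first: 0xAEB6AF.
Top bit is set, so as a signed 24-bit value this is 0xAEB6AF − 2^24 = -5327185.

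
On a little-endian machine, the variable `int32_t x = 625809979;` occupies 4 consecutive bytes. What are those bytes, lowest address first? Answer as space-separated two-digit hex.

3B 1A 4D 25

625809979 in hexadecimal, padded to 32 bits, is 0x254D1A3B.
Split into bytes (most-significant first): 25 4D 1A 3B.
Little-endian: lowest address holds the least-significant byte.
So at ascending addresses the bytes are 3B 1A 4D 25.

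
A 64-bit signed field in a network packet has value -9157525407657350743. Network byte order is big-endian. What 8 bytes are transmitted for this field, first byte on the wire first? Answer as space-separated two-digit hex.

80 E9 EF 29 0E F8 29 A9

Two's complement of -9157525407657350743 in 64 bits: 9157525407657350743 = 0x7F1610D6F107D657; invert → 0x80E9EF290EF829A8; add 1 → 0x80E9EF290EF829A9.
Split into bytes (most-significant first): 80 E9 EF 29 0E F8 29 A9.
In big-endian order the high byte comes first in memory.
So the memory order matches the most-significant-first order: 80 E9 EF 29 0E F8 29 A9.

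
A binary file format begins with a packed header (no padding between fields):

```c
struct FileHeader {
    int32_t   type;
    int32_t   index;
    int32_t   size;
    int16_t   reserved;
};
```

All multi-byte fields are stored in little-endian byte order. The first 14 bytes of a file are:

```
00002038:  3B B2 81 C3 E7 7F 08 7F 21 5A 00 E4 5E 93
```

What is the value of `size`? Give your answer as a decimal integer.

-469738975

`size` follows `type` (4 B), `index` (4 B), so it starts at offset 4 + 4 = 8 and occupies 4 bytes.
Bytes at offsets 8..11: 21 5A 00 E4.
Little-endian stores the least-significant byte at the lowest address.
Reassemble most-significant byte first: E4 00 5A 21 → 0xE4005A21.
Top bit is set, so as a signed 32-bit value this is 0xE4005A21 − 2^32 = -469738975.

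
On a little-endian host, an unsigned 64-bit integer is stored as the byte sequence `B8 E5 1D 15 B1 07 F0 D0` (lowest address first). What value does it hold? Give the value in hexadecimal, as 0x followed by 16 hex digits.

Little-endian stores the least-significant byte at the lowest address.
Reassemble most-significant byte first: D0 F0 07 B1 15 1D E5 B8 → 0xD0F007B1151DE5B8.

0xD0F007B1151DE5B8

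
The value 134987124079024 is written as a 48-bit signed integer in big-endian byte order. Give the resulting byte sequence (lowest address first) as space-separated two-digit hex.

7A C5 23 94 79 B0

134987124079024 in hexadecimal, padded to 48 bits, is 0x7AC5239479B0.
Split into bytes (most-significant first): 7A C5 23 94 79 B0.
Big-endian: lowest address holds the most-significant byte.
So the memory order matches the most-significant-first order: 7A C5 23 94 79 B0.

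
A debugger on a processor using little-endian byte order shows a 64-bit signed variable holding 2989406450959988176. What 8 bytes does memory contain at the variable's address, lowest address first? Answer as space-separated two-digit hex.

D0 35 BB 1E 54 81 7C 29

2989406450959988176 in hexadecimal, padded to 64 bits, is 0x297C81541EBB35D0.
Split into bytes (most-significant first): 29 7C 81 54 1E BB 35 D0.
In little-endian order the low byte comes first in memory.
So at ascending addresses the bytes are D0 35 BB 1E 54 81 7C 29.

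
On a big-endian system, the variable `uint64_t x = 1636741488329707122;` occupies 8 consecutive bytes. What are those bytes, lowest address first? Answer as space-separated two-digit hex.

1636741488329707122 in hexadecimal, padded to 64 bits, is 0x16B6DFB639094E72.
Split into bytes (most-significant first): 16 B6 DF B6 39 09 4E 72.
Big-endian: lowest address holds the most-significant byte.
So the memory order matches the most-significant-first order: 16 B6 DF B6 39 09 4E 72.

16 B6 DF B6 39 09 4E 72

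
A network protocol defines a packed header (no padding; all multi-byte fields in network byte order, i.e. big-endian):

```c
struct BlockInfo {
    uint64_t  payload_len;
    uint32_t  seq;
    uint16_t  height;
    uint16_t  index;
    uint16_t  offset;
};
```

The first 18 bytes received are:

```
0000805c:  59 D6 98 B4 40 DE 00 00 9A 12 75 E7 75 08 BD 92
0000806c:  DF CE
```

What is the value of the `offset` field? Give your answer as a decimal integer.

`offset` follows `payload_len` (8 B), `seq` (4 B), `height` (2 B), `index` (2 B), so it starts at offset 8 + 4 + 2 + 2 = 16 and occupies 2 bytes.
Bytes at offsets 16..17: DF CE.
In big-endian order the high byte comes first in memory.
The bytes are already most-significant first: 0xDFCE.
0xDFCE = 57294.

57294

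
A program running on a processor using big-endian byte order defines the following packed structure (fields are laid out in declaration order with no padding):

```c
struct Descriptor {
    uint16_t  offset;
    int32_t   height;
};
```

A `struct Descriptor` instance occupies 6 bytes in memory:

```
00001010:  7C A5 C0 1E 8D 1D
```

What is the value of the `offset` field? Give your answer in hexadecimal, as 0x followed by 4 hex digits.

0x7CA5

`offset` is the first field, at byte offset 0, occupying 2 bytes.
Bytes at offsets 0..1: 7C A5.
Big-endian stores the most-significant byte at the lowest address.
The bytes are already most-significant first: 0x7CA5.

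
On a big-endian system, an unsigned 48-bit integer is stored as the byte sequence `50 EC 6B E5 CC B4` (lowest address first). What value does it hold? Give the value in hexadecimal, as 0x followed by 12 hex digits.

0x50EC6BE5CCB4

In big-endian order the high byte comes first in memory.
The bytes are already most-significant first: 0x50EC6BE5CCB4.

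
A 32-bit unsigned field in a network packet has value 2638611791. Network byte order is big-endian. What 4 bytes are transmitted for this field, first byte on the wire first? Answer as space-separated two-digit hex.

9D 46 05 4F

2638611791 in hexadecimal, padded to 32 bits, is 0x9D46054F.
Split into bytes (most-significant first): 9D 46 05 4F.
In big-endian order the high byte comes first in memory.
So the memory order matches the most-significant-first order: 9D 46 05 4F.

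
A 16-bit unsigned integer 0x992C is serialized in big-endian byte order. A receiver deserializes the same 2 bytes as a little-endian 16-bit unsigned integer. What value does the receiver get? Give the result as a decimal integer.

11417

Stored big-endian, the bytes at ascending addresses are 99 2C.
Read back as little-endian, the first byte is least significant, giving 0x2C99.
0x2C99 = 11417.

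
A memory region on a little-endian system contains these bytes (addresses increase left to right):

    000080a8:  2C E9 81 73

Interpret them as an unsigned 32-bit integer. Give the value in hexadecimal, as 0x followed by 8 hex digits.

Little-endian: lowest address holds the least-significant byte.
Reassemble most-significant byte first: 73 81 E9 2C → 0x7381E92C.

0x7381E92C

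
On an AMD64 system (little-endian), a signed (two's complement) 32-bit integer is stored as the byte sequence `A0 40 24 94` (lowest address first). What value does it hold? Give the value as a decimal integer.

-1809563488

Little-endian stores the least-significant byte at the lowest address.
Reassemble most-significant byte first: 94 24 40 A0 → 0x942440A0.
Top bit is set, so as a signed 32-bit value this is 0x942440A0 − 2^32 = -1809563488.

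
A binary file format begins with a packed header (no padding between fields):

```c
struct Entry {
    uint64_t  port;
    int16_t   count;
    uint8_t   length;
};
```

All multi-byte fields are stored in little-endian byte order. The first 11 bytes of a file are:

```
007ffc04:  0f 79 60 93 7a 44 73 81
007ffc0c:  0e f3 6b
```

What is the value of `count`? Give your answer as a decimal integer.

-3314

`count` follows `port` (8 bytes), so it starts at byte offset 8 and occupies 2 bytes.
Bytes at offsets 8..9: 0E F3.
Little-endian: lowest address holds the least-significant byte.
Reassemble most-significant byte first: F3 0E → 0xF30E.
Top bit is set, so as a signed 16-bit value this is 0xF30E − 2^16 = -3314.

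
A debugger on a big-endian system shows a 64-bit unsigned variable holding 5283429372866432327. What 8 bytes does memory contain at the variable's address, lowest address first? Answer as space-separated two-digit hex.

49 52 83 05 95 91 8D 47

5283429372866432327 in hexadecimal, padded to 64 bits, is 0x4952830595918D47.
Split into bytes (most-significant first): 49 52 83 05 95 91 8D 47.
Big-endian stores the most-significant byte at the lowest address.
So the memory order matches the most-significant-first order: 49 52 83 05 95 91 8D 47.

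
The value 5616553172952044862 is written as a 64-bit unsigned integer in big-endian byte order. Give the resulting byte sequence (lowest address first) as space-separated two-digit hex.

5616553172952044862 in hexadecimal, padded to 64 bits, is 0x4DF2015A5FE6553E.
Split into bytes (most-significant first): 4D F2 01 5A 5F E6 55 3E.
In big-endian order the high byte comes first in memory.
So the memory order matches the most-significant-first order: 4D F2 01 5A 5F E6 55 3E.

4D F2 01 5A 5F E6 55 3E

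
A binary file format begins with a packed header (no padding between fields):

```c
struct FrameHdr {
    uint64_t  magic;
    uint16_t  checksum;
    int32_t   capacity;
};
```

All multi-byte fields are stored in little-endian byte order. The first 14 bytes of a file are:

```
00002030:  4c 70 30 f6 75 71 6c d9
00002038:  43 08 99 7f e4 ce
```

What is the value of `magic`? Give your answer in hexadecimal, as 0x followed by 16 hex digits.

0xD96C7175F630704C

`magic` is the first field, at byte offset 0, occupying 8 bytes.
Bytes at offsets 0..7: 4C 70 30 F6 75 71 6C D9.
Little-endian: lowest address holds the least-significant byte.
Reassemble most-significant byte first: D9 6C 71 75 F6 30 70 4C → 0xD96C7175F630704C.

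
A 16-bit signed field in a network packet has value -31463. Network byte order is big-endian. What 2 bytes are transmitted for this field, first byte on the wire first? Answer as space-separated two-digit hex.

85 19

Two's complement of -31463 in 16 bits: 31463 = 0x7AE7; invert → 0x8518; add 1 → 0x8519.
Split into bytes (most-significant first): 85 19.
Big-endian stores the most-significant byte at the lowest address.
So the memory order matches the most-significant-first order: 85 19.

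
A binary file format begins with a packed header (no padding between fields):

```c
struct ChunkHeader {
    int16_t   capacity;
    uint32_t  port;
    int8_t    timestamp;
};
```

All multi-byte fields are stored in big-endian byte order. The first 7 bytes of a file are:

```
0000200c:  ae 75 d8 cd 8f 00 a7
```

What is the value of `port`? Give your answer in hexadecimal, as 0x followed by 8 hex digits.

`port` follows `capacity` (2 bytes), so it starts at byte offset 2 and occupies 4 bytes.
Bytes at offsets 2..5: D8 CD 8F 00.
Big-endian: lowest address holds the most-significant byte.
The bytes are already most-significant first: 0xD8CD8F00.

0xD8CD8F00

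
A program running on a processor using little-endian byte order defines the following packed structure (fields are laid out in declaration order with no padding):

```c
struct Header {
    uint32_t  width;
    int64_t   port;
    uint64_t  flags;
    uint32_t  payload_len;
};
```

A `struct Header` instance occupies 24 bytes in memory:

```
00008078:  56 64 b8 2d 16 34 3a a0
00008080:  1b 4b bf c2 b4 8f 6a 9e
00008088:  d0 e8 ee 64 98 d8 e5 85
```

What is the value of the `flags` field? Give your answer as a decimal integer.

7273006430958555060

`flags` follows `width` (4 B), `port` (8 B), so it starts at offset 4 + 8 = 12 and occupies 8 bytes.
Bytes at offsets 12..19: B4 8F 6A 9E D0 E8 EE 64.
Little-endian stores the least-significant byte at the lowest address.
Reassemble most-significant byte first: 64 EE E8 D0 9E 6A 8F B4 → 0x64EEE8D09E6A8FB4.
0x64EEE8D09E6A8FB4 = 7273006430958555060.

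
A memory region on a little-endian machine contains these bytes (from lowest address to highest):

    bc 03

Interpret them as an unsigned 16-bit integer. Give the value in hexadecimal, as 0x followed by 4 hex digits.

0x03BC

Little-endian: lowest address holds the least-significant byte.
Reassemble most-significant byte first: 03 BC → 0x03BC.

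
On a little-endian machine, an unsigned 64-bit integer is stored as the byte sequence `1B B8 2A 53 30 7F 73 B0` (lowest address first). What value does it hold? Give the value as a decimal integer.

Little-endian stores the least-significant byte at the lowest address.
Reassemble most-significant byte first: B0 73 7F 30 53 2A B8 1B → 0xB0737F30532AB81B.
0xB0737F30532AB81B = 12714646018527508507.

12714646018527508507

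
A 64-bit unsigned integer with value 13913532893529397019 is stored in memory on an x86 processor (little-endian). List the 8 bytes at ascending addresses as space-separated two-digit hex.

13913532893529397019 in hexadecimal, padded to 64 bits, is 0xC116CC731988571B.
Split into bytes (most-significant first): C1 16 CC 73 19 88 57 1B.
Little-endian: lowest address holds the least-significant byte.
So at ascending addresses the bytes are 1B 57 88 19 73 CC 16 C1.

1B 57 88 19 73 CC 16 C1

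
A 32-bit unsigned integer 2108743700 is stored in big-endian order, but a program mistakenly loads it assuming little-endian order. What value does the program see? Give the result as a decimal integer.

2108743700 in 32-bit hexadecimal is 0x7DB0E014.
Stored big-endian, the bytes at ascending addresses are 7D B0 E0 14.
Read back as little-endian, the first byte is least significant, giving 0x14E0B07D.
0x14E0B07D = 350269565.

350269565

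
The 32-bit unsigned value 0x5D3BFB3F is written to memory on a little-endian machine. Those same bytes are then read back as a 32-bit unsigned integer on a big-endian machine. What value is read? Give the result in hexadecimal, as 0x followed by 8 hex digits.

Stored little-endian, the bytes at ascending addresses are 3F FB 3B 5D.
Read back as big-endian, the last byte is least significant, giving 0x3FFB3B5D.

0x3FFB3B5D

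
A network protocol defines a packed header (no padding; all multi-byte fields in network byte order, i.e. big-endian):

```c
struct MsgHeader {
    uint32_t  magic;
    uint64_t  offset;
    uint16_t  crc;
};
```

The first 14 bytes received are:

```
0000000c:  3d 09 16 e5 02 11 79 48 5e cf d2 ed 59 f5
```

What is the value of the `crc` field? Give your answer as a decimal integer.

23029

`crc` follows `magic` (4 B), `offset` (8 B), so it starts at offset 4 + 8 = 12 and occupies 2 bytes.
Bytes at offsets 12..13: 59 F5.
Big-endian stores the most-significant byte at the lowest address.
The bytes are already most-significant first: 0x59F5.
0x59F5 = 23029.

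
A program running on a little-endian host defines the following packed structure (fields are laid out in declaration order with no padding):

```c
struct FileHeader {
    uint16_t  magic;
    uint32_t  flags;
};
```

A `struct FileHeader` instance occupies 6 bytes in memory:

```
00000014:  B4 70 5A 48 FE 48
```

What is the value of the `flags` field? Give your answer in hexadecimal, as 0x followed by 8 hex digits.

0x48FE485A

`flags` follows `magic` (2 bytes), so it starts at byte offset 2 and occupies 4 bytes.
Bytes at offsets 2..5: 5A 48 FE 48.
In little-endian order the low byte comes first in memory.
Reassemble most-significant byte first: 48 FE 48 5A → 0x48FE485A.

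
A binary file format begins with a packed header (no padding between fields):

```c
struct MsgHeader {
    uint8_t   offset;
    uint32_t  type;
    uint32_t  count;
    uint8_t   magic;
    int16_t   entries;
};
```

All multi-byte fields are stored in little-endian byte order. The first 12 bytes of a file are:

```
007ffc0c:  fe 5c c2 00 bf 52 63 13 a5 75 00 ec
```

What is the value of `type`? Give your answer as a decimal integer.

3204498012

`type` follows `offset` (1 byte), so it starts at byte offset 1 and occupies 4 bytes.
Bytes at offsets 1..4: 5C C2 00 BF.
In little-endian order the low byte comes first in memory.
Reassemble most-significant byte first: BF 00 C2 5C → 0xBF00C25C.
0xBF00C25C = 3204498012.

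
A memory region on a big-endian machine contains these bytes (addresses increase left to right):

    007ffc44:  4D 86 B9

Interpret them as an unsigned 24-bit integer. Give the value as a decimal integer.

5080761

In big-endian order the high byte comes first in memory.
The bytes are already most-significant first: 0x4D86B9.
0x4D86B9 = 5080761.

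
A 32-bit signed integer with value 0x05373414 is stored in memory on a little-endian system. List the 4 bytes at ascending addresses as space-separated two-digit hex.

14 34 37 05

Split into bytes (most-significant first): 05 37 34 14.
Little-endian stores the least-significant byte at the lowest address.
So at ascending addresses the bytes are 14 34 37 05.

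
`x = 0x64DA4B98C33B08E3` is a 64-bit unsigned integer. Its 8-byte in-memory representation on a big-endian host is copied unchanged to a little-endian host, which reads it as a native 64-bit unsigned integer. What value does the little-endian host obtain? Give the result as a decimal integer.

Stored big-endian, the bytes at ascending addresses are 64 DA 4B 98 C3 3B 08 E3.
Read back as little-endian, the first byte is least significant, giving 0xE3083BC3984BDA64.
0xE3083BC3984BDA64 = 16359391357683096164.

16359391357683096164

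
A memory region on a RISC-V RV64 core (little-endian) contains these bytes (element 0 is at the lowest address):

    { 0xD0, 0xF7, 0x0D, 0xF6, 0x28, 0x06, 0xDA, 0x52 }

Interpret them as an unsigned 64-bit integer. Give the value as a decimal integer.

Little-endian: lowest address holds the least-significant byte.
Reassemble most-significant byte first: 52 DA 06 28 F6 0D F7 D0 → 0x52DA0628F60DF7D0.
0x52DA0628F60DF7D0 = 5970091029029582800.

5970091029029582800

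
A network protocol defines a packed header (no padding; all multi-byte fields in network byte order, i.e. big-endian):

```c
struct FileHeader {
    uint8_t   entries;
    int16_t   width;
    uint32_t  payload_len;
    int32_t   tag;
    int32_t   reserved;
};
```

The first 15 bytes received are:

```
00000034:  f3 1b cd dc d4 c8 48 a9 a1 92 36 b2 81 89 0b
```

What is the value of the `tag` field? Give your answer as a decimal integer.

`tag` follows `entries` (1 B), `width` (2 B), `payload_len` (4 B), so it starts at offset 1 + 2 + 4 = 7 and occupies 4 bytes.
Bytes at offsets 7..10: A9 A1 92 36.
Big-endian stores the most-significant byte at the lowest address.
The bytes are already most-significant first: 0xA9A19236.
Top bit is set, so as a signed 32-bit value this is 0xA9A19236 − 2^32 = -1449029066.

-1449029066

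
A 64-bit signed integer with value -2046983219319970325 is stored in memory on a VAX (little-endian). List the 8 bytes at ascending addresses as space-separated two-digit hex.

Two's complement of -2046983219319970325 in 64 bits: 2046983219319970325 = 0x1C68586480C09A15; invert → 0xE397A79B7F3F65EA; add 1 → 0xE397A79B7F3F65EB.
Split into bytes (most-significant first): E3 97 A7 9B 7F 3F 65 EB.
Little-endian: lowest address holds the least-significant byte.
So at ascending addresses the bytes are EB 65 3F 7F 9B A7 97 E3.

EB 65 3F 7F 9B A7 97 E3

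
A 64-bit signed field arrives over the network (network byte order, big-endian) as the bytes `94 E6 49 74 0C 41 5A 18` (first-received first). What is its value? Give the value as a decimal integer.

Big-endian: lowest address holds the most-significant byte.
The bytes are already most-significant first: 0x94E649740C415A18.
Top bit is set, so as a signed 64-bit value this is 0x94E649740C415A18 − 2^64 = -7717400148682122728.

-7717400148682122728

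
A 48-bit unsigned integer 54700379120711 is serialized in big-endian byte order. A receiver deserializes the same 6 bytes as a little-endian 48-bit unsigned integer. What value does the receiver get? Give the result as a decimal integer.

78772567850801

54700379120711 in 48-bit hexadecimal is 0x31BFECAAA447.
Stored big-endian, the bytes at ascending addresses are 31 BF EC AA A4 47.
Read back as little-endian, the first byte is least significant, giving 0x47A4AAECBF31.
0x47A4AAECBF31 = 78772567850801.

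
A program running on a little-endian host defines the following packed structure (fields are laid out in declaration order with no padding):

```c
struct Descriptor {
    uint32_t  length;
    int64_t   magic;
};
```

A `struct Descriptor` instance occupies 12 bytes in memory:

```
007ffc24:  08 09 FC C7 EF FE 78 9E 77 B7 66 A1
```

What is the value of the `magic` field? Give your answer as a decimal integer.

-6816559261590946065

`magic` follows `length` (4 bytes), so it starts at byte offset 4 and occupies 8 bytes.
Bytes at offsets 4..11: EF FE 78 9E 77 B7 66 A1.
In little-endian order the low byte comes first in memory.
Reassemble most-significant byte first: A1 66 B7 77 9E 78 FE EF → 0xA166B7779E78FEEF.
Top bit is set, so as a signed 64-bit value this is 0xA166B7779E78FEEF − 2^64 = -6816559261590946065.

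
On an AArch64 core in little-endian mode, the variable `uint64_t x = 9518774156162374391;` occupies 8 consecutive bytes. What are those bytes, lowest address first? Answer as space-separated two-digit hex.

9518774156162374391 in hexadecimal, padded to 64 bits, is 0x84197AA9933A1AF7.
Split into bytes (most-significant first): 84 19 7A A9 93 3A 1A F7.
Little-endian stores the least-significant byte at the lowest address.
So at ascending addresses the bytes are F7 1A 3A 93 A9 7A 19 84.

F7 1A 3A 93 A9 7A 19 84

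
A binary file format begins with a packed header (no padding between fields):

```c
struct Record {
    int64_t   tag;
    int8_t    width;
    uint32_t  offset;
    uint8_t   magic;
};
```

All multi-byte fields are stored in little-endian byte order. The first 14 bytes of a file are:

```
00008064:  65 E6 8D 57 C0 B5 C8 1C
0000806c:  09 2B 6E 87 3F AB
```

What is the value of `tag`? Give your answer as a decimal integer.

`tag` is the first field, at byte offset 0, occupying 8 bytes.
Bytes at offsets 0..7: 65 E6 8D 57 C0 B5 C8 1C.
Little-endian: lowest address holds the least-significant byte.
Reassemble most-significant byte first: 1C C8 B5 C0 57 8D E6 65 → 0x1CC8B5C0578DE665.
0x1CC8B5C0578DE665 = 2074107466111379045.

2074107466111379045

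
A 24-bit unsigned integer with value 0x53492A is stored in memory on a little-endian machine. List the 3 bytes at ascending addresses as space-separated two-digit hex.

2A 49 53

Split into bytes (most-significant first): 53 49 2A.
Little-endian stores the least-significant byte at the lowest address.
So at ascending addresses the bytes are 2A 49 53.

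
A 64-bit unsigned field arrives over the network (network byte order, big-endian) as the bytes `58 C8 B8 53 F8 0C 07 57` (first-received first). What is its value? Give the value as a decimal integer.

Big-endian stores the most-significant byte at the lowest address.
The bytes are already most-significant first: 0x58C8B853F80C0757.
0x58C8B853F80C0757 = 6397565941463123799.

6397565941463123799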